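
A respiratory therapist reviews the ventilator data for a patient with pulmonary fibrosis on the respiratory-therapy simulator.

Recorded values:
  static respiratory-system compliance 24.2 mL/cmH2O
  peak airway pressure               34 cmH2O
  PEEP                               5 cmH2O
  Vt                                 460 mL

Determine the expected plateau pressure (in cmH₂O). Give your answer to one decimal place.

Pplat = PEEP + Vt / Cstat = 5 + 460 / 24.2 = 5 + 19.008 = 24.008 cmH2O.

24.0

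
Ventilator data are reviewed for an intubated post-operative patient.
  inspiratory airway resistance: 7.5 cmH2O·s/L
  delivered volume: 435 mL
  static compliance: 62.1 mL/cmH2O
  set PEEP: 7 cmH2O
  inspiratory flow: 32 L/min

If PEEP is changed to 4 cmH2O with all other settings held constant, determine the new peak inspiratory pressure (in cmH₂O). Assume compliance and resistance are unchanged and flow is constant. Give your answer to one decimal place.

15.0

Flow: 32 L/min ÷ 60 = 0.5333 L/s.
PIP = Vt/C + R·V̇ + PEEP (constant-flow equation of motion).
Only the baseline term changes: ΔPIP = ΔPEEP = 4 − 7 = -3.0 cmH2O.
Original PIP = 435/62.1 + 7.5×0.5333 + 7 = 18.005 cmH2O; new PIP = 18.005 + (-3.0) = 15.005 cmH2O.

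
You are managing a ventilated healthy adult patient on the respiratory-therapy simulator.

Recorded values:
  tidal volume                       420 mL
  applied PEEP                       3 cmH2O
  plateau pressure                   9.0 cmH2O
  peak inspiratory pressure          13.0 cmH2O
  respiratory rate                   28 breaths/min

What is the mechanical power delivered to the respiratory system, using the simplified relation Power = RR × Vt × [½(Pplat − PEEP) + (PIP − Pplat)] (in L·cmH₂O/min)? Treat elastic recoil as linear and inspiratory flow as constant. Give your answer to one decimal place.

82.3

Per-breath work = Vt × [½(Pplat−PEEP) + (PIP−Pplat)] = 0.420 × [0.5×6.0 + 4.0] = 0.420 × 7.0 = 2.94 L·cmH2O.
Power = 28 × 2.94 = 82.32 L·cmH2O/min.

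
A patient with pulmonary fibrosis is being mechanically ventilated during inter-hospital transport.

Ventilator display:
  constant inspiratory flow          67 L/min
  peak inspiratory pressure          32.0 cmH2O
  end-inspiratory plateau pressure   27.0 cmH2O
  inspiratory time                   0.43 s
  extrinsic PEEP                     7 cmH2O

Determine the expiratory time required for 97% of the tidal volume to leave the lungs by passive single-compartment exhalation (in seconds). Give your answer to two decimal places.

Flow: 67 L/min ÷ 60 = 1.1167 L/s.
Vt = flow × Ti = 1.1167 L/s × 0.43 s × 1000 mL/L = 480.18 mL.
R = (PIP − Pplat)/V̇ = (32.0 − 27.0) / 1.1167 = 5.0/1.1167 = 4.477 cmH2O·s/L.
C = Vt/(Pplat − PEEP) = 480.18 / (27.0 − 7) = 480.18/20.0 = 24.009 mL/cmH2O.
τ = R × C = 4.477 × 0.02401 L/cmH2O = 0.1075 s.
t = −τ·ln(1 − 0.97) = −0.1075·ln(0.03) = 0.377 s.

0.38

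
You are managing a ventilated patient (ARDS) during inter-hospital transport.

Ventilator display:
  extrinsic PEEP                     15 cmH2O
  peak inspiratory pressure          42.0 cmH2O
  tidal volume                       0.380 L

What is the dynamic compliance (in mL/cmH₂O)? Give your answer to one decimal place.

14.1

Dynamic compliance = Vt / (PIP − PEEP) = 380 / (42.0 − 15) = 380 / 27.0 = 14.074 mL/cmH2O.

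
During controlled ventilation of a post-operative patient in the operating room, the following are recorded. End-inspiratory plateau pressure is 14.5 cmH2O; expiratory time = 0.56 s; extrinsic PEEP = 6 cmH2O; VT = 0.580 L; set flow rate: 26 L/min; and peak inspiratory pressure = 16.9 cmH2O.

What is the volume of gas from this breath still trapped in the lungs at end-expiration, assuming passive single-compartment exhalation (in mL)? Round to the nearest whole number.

132

Flow: 26 L/min ÷ 60 = 0.4333 L/s.
R = (PIP − Pplat)/V̇ = (16.9 − 14.5) / 0.4333 = 2.4/0.4333 = 5.539 cmH2O·s/L.
C = Vt/(Pplat − PEEP) = 580.0 / (14.5 − 6) = 580.0/8.5 = 68.235 mL/cmH2O.
τ = R × C = 5.539 × 0.06824 L/cmH2O = 0.378 s.
Fraction remaining = e^(−Te/τ) = e^(−0.56/0.378) = 0.2273.
Trapped volume = 580.0 × 0.2273 = 131.83 mL.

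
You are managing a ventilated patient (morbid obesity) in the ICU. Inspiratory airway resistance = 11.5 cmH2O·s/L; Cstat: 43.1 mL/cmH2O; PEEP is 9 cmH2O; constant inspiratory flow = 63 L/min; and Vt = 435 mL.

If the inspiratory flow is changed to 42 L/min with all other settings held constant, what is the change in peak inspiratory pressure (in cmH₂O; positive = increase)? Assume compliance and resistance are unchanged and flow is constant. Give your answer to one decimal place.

-4.0

Flow: 63 L/min ÷ 60 = 1.05 L/s.
New flow: 42 L/min ÷ 60 = 0.7 L/s.
PIP = Vt/C + R·V̇ + PEEP (constant-flow equation of motion).
Only the resistive term changes: ΔPIP = R × ΔV̇ = 11.5 × (0.7 − 1.05) = 11.5 × -0.35 = -4.025 cmH2O.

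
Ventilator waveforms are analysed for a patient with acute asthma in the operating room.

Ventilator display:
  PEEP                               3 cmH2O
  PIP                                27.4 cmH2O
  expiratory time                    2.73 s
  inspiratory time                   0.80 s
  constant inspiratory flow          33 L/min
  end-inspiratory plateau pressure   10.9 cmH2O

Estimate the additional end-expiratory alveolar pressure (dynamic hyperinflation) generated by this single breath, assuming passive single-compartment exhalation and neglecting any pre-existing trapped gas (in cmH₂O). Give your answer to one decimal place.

1.5

Flow: 33 L/min ÷ 60 = 0.55 L/s.
Vt = flow × Ti = 0.55 L/s × 0.80 s × 1000 mL/L = 440.0 mL.
R = (PIP − Pplat)/V̇ = (27.4 − 10.9) / 0.55 = 16.5/0.55 = 30.0 cmH2O·s/L.
C = Vt/(Pplat − PEEP) = 440.0 / (10.9 − 3) = 440.0/7.9 = 55.696 mL/cmH2O.
τ = R × C = 30.0 × 0.0557 L/cmH2O = 1.671 s.
Fraction remaining = e^(−Te/τ) = e^(−2.73/1.671) = 0.1952; trapped volume = 440.0 × 0.1952 = 85.888 mL.
Additional alveolar pressure from trapping ≈ V_trapped / C = 85.888 / 55.696 = 1.542 cmH2O.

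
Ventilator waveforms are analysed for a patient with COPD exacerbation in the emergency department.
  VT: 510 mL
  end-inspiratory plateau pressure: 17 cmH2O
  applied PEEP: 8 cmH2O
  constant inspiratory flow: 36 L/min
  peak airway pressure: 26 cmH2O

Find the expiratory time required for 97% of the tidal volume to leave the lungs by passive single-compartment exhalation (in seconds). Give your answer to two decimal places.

Flow: 36 L/min ÷ 60 = 0.6 L/s.
R = (PIP − Pplat)/V̇ = (26 − 17) / 0.6 = 9.0/0.6 = 15.0 cmH2O·s/L.
C = Vt/(Pplat − PEEP) = 510.0 / (17 − 8) = 510.0/9.0 = 56.667 mL/cmH2O.
τ = R × C = 15.0 × 0.05667 L/cmH2O = 0.8501 s.
t = −τ·ln(1 − 0.97) = −0.8501·ln(0.03) = 2.981 s.

2.98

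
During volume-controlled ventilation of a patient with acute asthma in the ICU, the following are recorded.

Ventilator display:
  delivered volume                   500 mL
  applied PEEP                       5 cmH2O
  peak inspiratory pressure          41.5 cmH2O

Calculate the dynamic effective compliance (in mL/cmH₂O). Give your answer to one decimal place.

Dynamic compliance = Vt / (PIP − PEEP) = 500 / (41.5 − 5) = 500 / 36.5 = 13.699 mL/cmH2O.

13.7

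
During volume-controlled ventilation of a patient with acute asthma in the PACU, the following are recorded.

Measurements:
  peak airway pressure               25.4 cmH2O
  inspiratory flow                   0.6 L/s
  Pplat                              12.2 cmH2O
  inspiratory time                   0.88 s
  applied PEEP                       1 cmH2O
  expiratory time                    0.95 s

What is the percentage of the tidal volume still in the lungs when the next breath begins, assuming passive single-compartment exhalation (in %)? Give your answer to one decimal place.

Vt = flow × Ti = 0.6 L/s × 0.88 s × 1000 mL/L = 528.0 mL.
R = (PIP − Pplat)/V̇ = (25.4 − 12.2) / 0.6 = 13.2/0.6 = 22.0 cmH2O·s/L.
C = Vt/(Pplat − PEEP) = 528.0 / (12.2 − 1) = 528.0/11.2 = 47.143 mL/cmH2O.
τ = R × C = 22.0 × 0.04714 L/cmH2O = 1.037 s.
Fraction remaining at end-expiration = e^(−Te/τ) = e^(−0.95/1.037) = 0.4001 → 40.01%.

40.0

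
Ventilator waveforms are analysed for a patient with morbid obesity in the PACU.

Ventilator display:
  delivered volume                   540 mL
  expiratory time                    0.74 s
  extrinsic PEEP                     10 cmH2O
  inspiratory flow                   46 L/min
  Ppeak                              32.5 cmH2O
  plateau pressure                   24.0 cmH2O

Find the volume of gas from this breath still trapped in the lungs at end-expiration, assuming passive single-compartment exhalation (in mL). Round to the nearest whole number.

Flow: 46 L/min ÷ 60 = 0.7667 L/s.
R = (PIP − Pplat)/V̇ = (32.5 − 24.0) / 0.7667 = 8.5/0.7667 = 11.086 cmH2O·s/L.
C = Vt/(Pplat − PEEP) = 540.0 / (24.0 − 10) = 540.0/14.0 = 38.571 mL/cmH2O.
τ = R × C = 11.086 × 0.03857 L/cmH2O = 0.4276 s.
Fraction remaining = e^(−Te/τ) = e^(−0.74/0.4276) = 0.1772.
Trapped volume = 540.0 × 0.1772 = 95.688 mL.

96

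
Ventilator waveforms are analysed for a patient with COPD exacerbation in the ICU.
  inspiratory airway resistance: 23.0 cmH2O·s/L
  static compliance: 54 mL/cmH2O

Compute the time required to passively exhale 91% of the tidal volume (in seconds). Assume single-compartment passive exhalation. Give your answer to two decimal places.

2.99

τ = R × C = 23.0 × 54 mL/cmH2O = 23.0 × 0.054 L/cmH2O = 1.242 s.
Exhaled fraction f = 1 − e^(−t/τ) → t = −τ·ln(1 − f) = −1.242·ln(0.09) = 2.991 s.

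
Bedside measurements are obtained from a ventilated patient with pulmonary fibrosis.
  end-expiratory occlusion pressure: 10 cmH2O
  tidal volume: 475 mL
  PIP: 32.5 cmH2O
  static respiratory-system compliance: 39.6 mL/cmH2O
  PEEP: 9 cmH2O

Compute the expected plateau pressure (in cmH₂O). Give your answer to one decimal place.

22.0

End-expiratory occlusion gives total PEEP = 10 cmH2O (intrinsic PEEP = 10 − 9 = 1). Use total PEEP for the elastic gradient.
Pplat = PEEPtotal + Vt / Cstat = 10 + 475 / 39.6 = 10 + 11.995 = 21.995 cmH2O.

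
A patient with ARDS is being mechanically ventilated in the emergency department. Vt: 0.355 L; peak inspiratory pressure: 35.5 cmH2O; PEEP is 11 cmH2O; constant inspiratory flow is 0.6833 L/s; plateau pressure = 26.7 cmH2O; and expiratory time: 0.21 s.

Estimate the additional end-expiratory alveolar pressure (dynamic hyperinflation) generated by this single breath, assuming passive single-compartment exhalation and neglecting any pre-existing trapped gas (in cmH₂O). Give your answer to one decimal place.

R = (PIP − Pplat)/V̇ = (35.5 − 26.7) / 0.6833 = 8.8/0.6833 = 12.879 cmH2O·s/L.
C = Vt/(Pplat − PEEP) = 355.0 / (26.7 − 11) = 355.0/15.7 = 22.611 mL/cmH2O.
τ = R × C = 12.879 × 0.02261 L/cmH2O = 0.2912 s.
Fraction remaining = e^(−Te/τ) = e^(−0.21/0.2912) = 0.4862; trapped volume = 355.0 × 0.4862 = 172.6 mL.
Additional alveolar pressure from trapping ≈ V_trapped / C = 172.6 / 22.611 = 7.633 cmH2O.

7.6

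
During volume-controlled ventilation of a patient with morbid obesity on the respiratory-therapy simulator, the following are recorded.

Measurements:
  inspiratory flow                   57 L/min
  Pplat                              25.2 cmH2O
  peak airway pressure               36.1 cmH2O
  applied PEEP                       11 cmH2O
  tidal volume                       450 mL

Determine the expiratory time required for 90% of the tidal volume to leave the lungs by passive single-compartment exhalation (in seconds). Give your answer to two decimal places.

Flow: 57 L/min ÷ 60 = 0.95 L/s.
R = (PIP − Pplat)/V̇ = (36.1 − 25.2) / 0.95 = 10.9/0.95 = 11.474 cmH2O·s/L.
C = Vt/(Pplat − PEEP) = 450.0 / (25.2 − 11) = 450.0/14.2 = 31.69 mL/cmH2O.
τ = R × C = 11.474 × 0.03169 L/cmH2O = 0.3636 s.
t = −τ·ln(1 − 0.90) = −0.3636·ln(0.1) = 0.8372 s.

0.84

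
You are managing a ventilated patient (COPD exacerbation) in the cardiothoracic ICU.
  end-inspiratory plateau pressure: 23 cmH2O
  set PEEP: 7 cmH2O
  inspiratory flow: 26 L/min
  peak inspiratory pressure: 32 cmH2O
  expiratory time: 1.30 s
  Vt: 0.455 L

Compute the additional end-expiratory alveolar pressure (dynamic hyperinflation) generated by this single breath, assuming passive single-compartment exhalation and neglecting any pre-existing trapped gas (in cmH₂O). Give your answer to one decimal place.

Flow: 26 L/min ÷ 60 = 0.4333 L/s.
R = (PIP − Pplat)/V̇ = (32 − 23) / 0.4333 = 9.0/0.4333 = 20.771 cmH2O·s/L.
C = Vt/(Pplat − PEEP) = 455.0 / (23 − 7) = 455.0/16.0 = 28.438 mL/cmH2O.
τ = R × C = 20.771 × 0.02844 L/cmH2O = 0.5907 s.
Fraction remaining = e^(−Te/τ) = e^(−1.30/0.5907) = 0.1107; trapped volume = 455.0 × 0.1107 = 50.369 mL.
Additional alveolar pressure from trapping ≈ V_trapped / C = 50.369 / 28.438 = 1.771 cmH2O.

1.8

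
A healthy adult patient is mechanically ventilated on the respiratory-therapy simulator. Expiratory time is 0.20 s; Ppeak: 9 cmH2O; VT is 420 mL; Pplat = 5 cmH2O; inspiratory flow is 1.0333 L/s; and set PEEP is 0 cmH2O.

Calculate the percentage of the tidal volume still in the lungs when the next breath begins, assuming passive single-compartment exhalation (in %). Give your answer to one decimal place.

R = (PIP − Pplat)/V̇ = (9 − 5) / 1.0333 = 4.0/1.0333 = 3.871 cmH2O·s/L.
C = Vt/(Pplat − PEEP) = 420.0 / (5 − 0) = 420.0/5.0 = 84.0 mL/cmH2O.
τ = R × C = 3.871 × 0.084 L/cmH2O = 0.3252 s.
Fraction remaining at end-expiration = e^(−Te/τ) = e^(−0.20/0.3252) = 0.5406 → 54.06%.

54.1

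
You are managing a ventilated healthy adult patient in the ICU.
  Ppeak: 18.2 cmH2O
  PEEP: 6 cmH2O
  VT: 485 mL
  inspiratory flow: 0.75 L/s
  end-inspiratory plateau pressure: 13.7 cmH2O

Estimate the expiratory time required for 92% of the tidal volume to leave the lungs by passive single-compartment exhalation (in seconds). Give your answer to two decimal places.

0.95

R = (PIP − Pplat)/V̇ = (18.2 − 13.7) / 0.75 = 4.5/0.75 = 6.0 cmH2O·s/L.
C = Vt/(Pplat − PEEP) = 485.0 / (13.7 − 6) = 485.0/7.7 = 62.987 mL/cmH2O.
τ = R × C = 6.0 × 0.06299 L/cmH2O = 0.3779 s.
t = −τ·ln(1 − 0.92) = −0.3779·ln(0.08) = 0.9545 s.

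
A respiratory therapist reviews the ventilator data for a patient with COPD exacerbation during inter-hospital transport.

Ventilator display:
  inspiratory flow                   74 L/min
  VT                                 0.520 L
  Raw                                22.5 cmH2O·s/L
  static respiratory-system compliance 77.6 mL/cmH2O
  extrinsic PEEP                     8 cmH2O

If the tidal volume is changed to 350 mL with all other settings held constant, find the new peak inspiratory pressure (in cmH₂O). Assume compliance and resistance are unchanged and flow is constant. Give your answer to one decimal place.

40.3

Flow: 74 L/min ÷ 60 = 1.2333 L/s.
PIP = Vt/C + R·V̇ + PEEP (constant-flow equation of motion).
Only the elastic term changes: ΔPIP = ΔVt / C = (350 − 520) / 77.6 = -2.191 cmH2O.
Original PIP = 520/77.6 + 22.5×1.2333 + 8 = 42.45 cmH2O; new PIP = 42.45 + (-2.191) = 40.259 cmH2O.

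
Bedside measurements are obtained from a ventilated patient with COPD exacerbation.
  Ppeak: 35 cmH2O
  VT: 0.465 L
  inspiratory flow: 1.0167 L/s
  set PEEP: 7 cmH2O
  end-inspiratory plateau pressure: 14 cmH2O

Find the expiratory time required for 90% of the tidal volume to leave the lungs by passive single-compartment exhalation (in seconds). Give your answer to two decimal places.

3.16

R = (PIP − Pplat)/V̇ = (35 − 14) / 1.0167 = 21.0/1.0167 = 20.655 cmH2O·s/L.
C = Vt/(Pplat − PEEP) = 465.0 / (14 − 7) = 465.0/7.0 = 66.429 mL/cmH2O.
τ = R × C = 20.655 × 0.06643 L/cmH2O = 1.372 s.
t = −τ·ln(1 − 0.90) = −1.372·ln(0.1) = 3.159 s.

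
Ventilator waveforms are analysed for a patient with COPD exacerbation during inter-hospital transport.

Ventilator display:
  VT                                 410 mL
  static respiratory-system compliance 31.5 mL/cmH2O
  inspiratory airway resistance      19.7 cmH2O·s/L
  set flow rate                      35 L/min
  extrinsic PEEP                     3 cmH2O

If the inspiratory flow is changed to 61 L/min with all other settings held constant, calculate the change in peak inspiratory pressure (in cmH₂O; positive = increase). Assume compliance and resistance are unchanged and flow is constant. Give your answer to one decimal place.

Flow: 35 L/min ÷ 60 = 0.5833 L/s.
New flow: 61 L/min ÷ 60 = 1.0167 L/s.
PIP = Vt/C + R·V̇ + PEEP (constant-flow equation of motion).
Only the resistive term changes: ΔPIP = R × ΔV̇ = 19.7 × (1.0167 − 0.5833) = 19.7 × 0.4334 = 8.538 cmH2O.

8.5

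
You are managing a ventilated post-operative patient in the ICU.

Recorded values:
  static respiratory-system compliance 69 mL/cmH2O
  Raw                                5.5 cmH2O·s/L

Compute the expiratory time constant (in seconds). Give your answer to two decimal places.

τ = R × C = 5.5 × 69 mL/cmH2O = 5.5 × 0.069 L/cmH2O = 0.3795 s.

0.38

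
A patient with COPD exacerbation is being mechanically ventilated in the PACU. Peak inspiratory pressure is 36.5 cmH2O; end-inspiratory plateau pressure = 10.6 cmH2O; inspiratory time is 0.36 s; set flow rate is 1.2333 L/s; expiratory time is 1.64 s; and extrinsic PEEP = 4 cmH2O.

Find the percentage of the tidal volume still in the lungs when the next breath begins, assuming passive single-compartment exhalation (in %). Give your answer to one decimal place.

31.3

Vt = flow × Ti = 1.2333 L/s × 0.36 s × 1000 mL/L = 443.99 mL.
R = (PIP − Pplat)/V̇ = (36.5 − 10.6) / 1.2333 = 25.9/1.2333 = 21.001 cmH2O·s/L.
C = Vt/(Pplat − PEEP) = 443.99 / (10.6 − 4) = 443.99/6.6 = 67.271 mL/cmH2O.
τ = R × C = 21.001 × 0.06727 L/cmH2O = 1.413 s.
Fraction remaining at end-expiration = e^(−Te/τ) = e^(−1.64/1.413) = 0.3133 → 31.33%.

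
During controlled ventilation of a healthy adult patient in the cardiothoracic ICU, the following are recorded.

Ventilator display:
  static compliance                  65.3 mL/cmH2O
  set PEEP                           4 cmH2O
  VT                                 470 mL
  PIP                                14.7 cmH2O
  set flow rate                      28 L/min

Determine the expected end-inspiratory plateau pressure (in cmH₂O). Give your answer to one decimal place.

Pplat = PEEP + Vt / Cstat = 4 + 470 / 65.3 = 4 + 7.198 = 11.198 cmH2O.

11.2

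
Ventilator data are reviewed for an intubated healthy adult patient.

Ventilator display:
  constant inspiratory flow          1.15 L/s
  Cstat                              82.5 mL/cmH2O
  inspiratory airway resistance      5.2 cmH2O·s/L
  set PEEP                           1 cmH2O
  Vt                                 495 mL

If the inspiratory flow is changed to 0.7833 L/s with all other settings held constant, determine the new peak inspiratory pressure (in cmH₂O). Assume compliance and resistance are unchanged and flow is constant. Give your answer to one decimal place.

PIP = Vt/C + R·V̇ + PEEP (constant-flow equation of motion).
Only the resistive term changes: ΔPIP = R × ΔV̇ = 5.2 × (0.7833 − 1.15) = 5.2 × -0.3667 = -1.907 cmH2O.
Original PIP = 495/82.5 + 5.2×1.15 + 1 = 12.98 cmH2O; new PIP = 12.98 + (-1.907) = 11.073 cmH2O.

11.1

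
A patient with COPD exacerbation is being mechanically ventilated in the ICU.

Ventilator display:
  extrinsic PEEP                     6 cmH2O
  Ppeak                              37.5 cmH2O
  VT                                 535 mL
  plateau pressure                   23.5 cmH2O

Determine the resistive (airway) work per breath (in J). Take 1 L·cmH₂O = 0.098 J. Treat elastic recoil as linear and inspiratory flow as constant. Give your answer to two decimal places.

0.73

With constant inspiratory flow the resistive pressure is constant at PIP − Pplat = 37.5 − 23.5 = 14.0 cmH2O, so resistive work = 14.0 × 0.535 = 7.49 L·cmH2O.
× 0.098 J/(L·cmH2O) → 0.734 J.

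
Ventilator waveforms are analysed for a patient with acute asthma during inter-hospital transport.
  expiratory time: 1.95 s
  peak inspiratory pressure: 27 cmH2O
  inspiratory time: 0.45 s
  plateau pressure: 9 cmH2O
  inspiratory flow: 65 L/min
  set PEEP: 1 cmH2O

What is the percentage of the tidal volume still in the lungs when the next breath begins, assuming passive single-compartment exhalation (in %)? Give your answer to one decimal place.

Flow: 65 L/min ÷ 60 = 1.0833 L/s.
Vt = flow × Ti = 1.0833 L/s × 0.45 s × 1000 mL/L = 487.49 mL.
R = (PIP − Pplat)/V̇ = (27 − 9) / 1.0833 = 18.0/1.0833 = 16.616 cmH2O·s/L.
C = Vt/(Pplat − PEEP) = 487.49 / (9 − 1) = 487.49/8.0 = 60.936 mL/cmH2O.
τ = R × C = 16.616 × 0.06094 L/cmH2O = 1.013 s.
Fraction remaining at end-expiration = e^(−Te/τ) = e^(−1.95/1.013) = 0.1459 → 14.59%.

14.6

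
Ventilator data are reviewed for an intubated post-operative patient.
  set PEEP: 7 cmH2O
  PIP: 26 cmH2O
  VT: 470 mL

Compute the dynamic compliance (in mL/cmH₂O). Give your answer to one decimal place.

24.7

Dynamic compliance = Vt / (PIP − PEEP) = 470 / (26 − 7) = 470 / 19.0 = 24.737 mL/cmH2O.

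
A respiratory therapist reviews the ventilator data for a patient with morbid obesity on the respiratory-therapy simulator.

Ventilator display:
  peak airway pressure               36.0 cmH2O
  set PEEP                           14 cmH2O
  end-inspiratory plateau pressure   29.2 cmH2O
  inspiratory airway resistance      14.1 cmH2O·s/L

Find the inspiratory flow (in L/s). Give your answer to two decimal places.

0.48

flow = (PIP − Pplat) / Raw = 6.8 / 14.1 = 0.4823 L/s.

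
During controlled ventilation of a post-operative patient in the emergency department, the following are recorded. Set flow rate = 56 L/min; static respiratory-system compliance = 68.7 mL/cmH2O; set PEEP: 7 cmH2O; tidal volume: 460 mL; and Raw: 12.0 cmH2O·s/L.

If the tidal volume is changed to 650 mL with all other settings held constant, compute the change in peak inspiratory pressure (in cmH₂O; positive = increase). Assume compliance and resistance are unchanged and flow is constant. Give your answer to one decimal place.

2.8

PIP = Vt/C + R·V̇ + PEEP (constant-flow equation of motion).
Only the elastic term changes: ΔPIP = ΔVt / C = (650 − 460) / 68.7 = 2.766 cmH2O.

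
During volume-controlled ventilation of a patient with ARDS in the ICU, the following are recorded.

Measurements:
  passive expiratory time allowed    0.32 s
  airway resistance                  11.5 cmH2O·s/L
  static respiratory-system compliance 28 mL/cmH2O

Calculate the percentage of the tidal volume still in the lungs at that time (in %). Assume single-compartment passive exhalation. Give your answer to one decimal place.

37.0

τ = R × C = 11.5 × 28 mL/cmH2O = 11.5 × 0.028 L/cmH2O = 0.322 s.
Passive exhalation: V(t)/V₀ = e^(−t/τ) = e^(−0.32/0.322) = 0.3702.
Fraction remaining = 0.3702 → 37.02%.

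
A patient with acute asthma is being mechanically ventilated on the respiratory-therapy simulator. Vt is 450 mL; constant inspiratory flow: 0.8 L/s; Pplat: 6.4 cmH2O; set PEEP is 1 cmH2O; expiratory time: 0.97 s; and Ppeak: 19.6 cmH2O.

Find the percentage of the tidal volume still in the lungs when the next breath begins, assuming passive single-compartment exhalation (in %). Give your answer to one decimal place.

49.4

R = (PIP − Pplat)/V̇ = (19.6 − 6.4) / 0.8 = 13.2/0.8 = 16.5 cmH2O·s/L.
C = Vt/(Pplat − PEEP) = 450.0 / (6.4 − 1) = 450.0/5.4 = 83.333 mL/cmH2O.
τ = R × C = 16.5 × 0.08333 L/cmH2O = 1.375 s.
Fraction remaining at end-expiration = e^(−Te/τ) = e^(−0.97/1.375) = 0.4939 → 49.39%.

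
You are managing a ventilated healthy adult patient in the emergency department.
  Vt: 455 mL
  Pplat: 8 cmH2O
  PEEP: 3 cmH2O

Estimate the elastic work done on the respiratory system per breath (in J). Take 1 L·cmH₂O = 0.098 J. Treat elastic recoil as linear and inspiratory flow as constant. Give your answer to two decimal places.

0.11

Elastic work ≈ ½ × (Pplat − PEEP) × Vt = 0.5 × (8 − 3) × 0.455 L = 0.5 × 5.0 × 0.455 = 1.138 L·cmH2O.
× 0.098 J/(L·cmH2O) → 0.1115 J.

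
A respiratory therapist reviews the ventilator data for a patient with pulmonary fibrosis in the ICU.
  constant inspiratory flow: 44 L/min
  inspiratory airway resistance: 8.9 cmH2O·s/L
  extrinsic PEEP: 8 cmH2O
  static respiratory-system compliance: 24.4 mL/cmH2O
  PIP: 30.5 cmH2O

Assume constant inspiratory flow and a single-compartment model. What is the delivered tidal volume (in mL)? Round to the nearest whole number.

390

Flow: 44 L/min ÷ 60 = 0.7333 L/s.
Equation of motion (constant flow): PIP = Vt/C + R·V̇ + PEEP.
Vt/C = PIP − R·V̇ − PEEP = 30.5 − 6.526 − 8 = 15.974 cmH2O.
Vt = C × 15.974 = 24.4 × 15.974 = 389.77 mL.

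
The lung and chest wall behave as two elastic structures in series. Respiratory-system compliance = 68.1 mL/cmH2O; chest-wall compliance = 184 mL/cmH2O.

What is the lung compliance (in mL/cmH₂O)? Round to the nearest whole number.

1/CL = 1/Crs − 1/Ccw.
1/CL = 1/68.1 − 1/184 = 0.00925.
CL = 108.11 mL/cmH2O.

108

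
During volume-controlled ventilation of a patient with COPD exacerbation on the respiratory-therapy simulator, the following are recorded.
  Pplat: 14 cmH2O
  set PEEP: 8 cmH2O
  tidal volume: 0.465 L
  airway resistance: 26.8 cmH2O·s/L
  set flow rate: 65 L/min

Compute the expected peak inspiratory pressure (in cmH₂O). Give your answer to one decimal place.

Flow: 65 L/min ÷ 60 = 1.0833 L/s.
PIP = Pplat + Raw × flow = 14 + 26.8 × 1.0833 = 14 + 29.032 = 43.032 cmH2O.

43.0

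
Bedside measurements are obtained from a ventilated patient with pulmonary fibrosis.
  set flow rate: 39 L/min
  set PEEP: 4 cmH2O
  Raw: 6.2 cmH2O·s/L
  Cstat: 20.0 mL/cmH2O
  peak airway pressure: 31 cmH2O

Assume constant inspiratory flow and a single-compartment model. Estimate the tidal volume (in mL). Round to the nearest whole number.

Flow: 39 L/min ÷ 60 = 0.65 L/s.
Equation of motion (constant flow): PIP = Vt/C + R·V̇ + PEEP.
Vt/C = PIP − R·V̇ − PEEP = 31 − 4.03 − 4 = 22.97 cmH2O.
Vt = C × 22.97 = 20.0 × 22.97 = 459.4 mL.

459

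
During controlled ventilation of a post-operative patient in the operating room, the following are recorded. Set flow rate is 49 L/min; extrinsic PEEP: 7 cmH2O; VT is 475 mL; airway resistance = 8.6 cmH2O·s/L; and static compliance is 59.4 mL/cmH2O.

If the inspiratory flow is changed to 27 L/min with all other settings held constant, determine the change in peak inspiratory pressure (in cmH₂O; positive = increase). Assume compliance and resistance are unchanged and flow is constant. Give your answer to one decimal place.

-3.2

Flow: 49 L/min ÷ 60 = 0.8167 L/s.
New flow: 27 L/min ÷ 60 = 0.45 L/s.
PIP = Vt/C + R·V̇ + PEEP (constant-flow equation of motion).
Only the resistive term changes: ΔPIP = R × ΔV̇ = 8.6 × (0.45 − 0.8167) = 8.6 × -0.3667 = -3.154 cmH2O.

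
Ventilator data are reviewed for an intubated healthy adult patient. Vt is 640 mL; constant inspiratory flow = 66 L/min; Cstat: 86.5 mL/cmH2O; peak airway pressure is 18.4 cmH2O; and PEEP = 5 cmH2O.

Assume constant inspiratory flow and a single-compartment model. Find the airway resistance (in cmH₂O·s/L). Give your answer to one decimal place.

Flow: 66 L/min ÷ 60 = 1.1 L/s.
Equation of motion (constant flow): PIP = Vt/C + R·V̇ + PEEP.
R·V̇ = PIP − Vt/C − PEEP = 18.4 − 640/86.5 − 5 = 18.4 − 7.399 − 5 = 6.001 cmH2O.
R = 6.001 / 1.1 = 5.455 cmH2O·s/L.

5.5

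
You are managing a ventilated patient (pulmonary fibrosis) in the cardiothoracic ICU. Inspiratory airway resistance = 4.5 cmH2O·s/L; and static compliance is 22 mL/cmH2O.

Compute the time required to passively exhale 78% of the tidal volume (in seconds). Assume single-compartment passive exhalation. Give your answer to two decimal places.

τ = R × C = 4.5 × 22 mL/cmH2O = 4.5 × 0.022 L/cmH2O = 0.099 s.
Exhaled fraction f = 1 − e^(−t/τ) → t = −τ·ln(1 − f) = −0.099·ln(0.22) = 0.1499 s.

0.15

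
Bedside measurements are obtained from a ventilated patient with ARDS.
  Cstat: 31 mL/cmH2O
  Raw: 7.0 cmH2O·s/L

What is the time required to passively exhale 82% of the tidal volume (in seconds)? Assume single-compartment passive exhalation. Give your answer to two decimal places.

τ = R × C = 7.0 × 31 mL/cmH2O = 7.0 × 0.031 L/cmH2O = 0.217 s.
Exhaled fraction f = 1 − e^(−t/τ) → t = −τ·ln(1 − f) = −0.217·ln(0.18) = 0.3721 s.

0.37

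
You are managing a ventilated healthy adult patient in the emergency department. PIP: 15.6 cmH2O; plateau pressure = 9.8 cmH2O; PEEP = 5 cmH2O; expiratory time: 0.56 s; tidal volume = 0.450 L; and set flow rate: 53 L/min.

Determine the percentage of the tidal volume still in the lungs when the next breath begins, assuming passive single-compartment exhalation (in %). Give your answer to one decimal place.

Flow: 53 L/min ÷ 60 = 0.8833 L/s.
R = (PIP − Pplat)/V̇ = (15.6 − 9.8) / 0.8833 = 5.8/0.8833 = 6.566 cmH2O·s/L.
C = Vt/(Pplat − PEEP) = 450.0 / (9.8 − 5) = 450.0/4.8 = 93.75 mL/cmH2O.
τ = R × C = 6.566 × 0.09375 L/cmH2O = 0.6156 s.
Fraction remaining at end-expiration = e^(−Te/τ) = e^(−0.56/0.6156) = 0.4027 → 40.27%.

40.3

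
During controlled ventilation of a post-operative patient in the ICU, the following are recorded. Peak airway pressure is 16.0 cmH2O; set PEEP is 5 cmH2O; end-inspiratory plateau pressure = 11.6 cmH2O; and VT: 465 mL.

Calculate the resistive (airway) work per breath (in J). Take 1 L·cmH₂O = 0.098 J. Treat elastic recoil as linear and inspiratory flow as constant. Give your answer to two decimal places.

0.20

With constant inspiratory flow the resistive pressure is constant at PIP − Pplat = 16.0 − 11.6 = 4.4 cmH2O, so resistive work = 4.4 × 0.465 = 2.046 L·cmH2O.
× 0.098 J/(L·cmH2O) → 0.2005 J.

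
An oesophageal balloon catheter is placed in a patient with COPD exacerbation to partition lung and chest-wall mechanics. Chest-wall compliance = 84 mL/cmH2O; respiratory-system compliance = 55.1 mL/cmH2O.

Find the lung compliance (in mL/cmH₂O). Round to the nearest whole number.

1/CL = 1/Crs − 1/Ccw.
1/CL = 1/55.1 − 1/84 = 0.006244.
CL = 160.15 mL/cmH2O.

160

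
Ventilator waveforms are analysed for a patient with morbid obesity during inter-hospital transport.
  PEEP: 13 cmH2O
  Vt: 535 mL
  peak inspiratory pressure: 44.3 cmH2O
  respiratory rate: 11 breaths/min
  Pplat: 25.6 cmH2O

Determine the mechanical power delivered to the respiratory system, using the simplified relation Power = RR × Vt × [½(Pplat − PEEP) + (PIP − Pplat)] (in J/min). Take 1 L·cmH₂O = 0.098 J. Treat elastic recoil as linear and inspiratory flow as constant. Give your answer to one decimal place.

Per-breath work = Vt × [½(Pplat−PEEP) + (PIP−Pplat)] = 0.535 × [0.5×12.6 + 18.7] = 0.535 × 25.0 = 13.375 L·cmH2O.
Power = 11 × 13.375 = 147.13 L·cmH2O/min.
× 0.098 J/(L·cmH2O) → 14.419 J/min.

14.4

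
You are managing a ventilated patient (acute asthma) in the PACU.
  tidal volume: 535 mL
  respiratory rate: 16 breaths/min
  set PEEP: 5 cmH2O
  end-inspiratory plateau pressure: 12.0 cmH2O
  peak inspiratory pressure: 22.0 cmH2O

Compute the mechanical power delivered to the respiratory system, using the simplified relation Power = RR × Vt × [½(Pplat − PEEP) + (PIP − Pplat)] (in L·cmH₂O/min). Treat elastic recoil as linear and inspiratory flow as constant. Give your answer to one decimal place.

115.6

Per-breath work = Vt × [½(Pplat−PEEP) + (PIP−Pplat)] = 0.535 × [0.5×7.0 + 10.0] = 0.535 × 13.5 = 7.223 L·cmH2O.
Power = 16 × 7.223 = 115.57 L·cmH2O/min.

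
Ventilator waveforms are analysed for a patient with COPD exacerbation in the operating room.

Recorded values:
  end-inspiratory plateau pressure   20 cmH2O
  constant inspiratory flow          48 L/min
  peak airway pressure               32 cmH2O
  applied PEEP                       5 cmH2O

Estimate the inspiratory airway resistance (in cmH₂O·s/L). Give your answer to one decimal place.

Flow: 48 L/min ÷ 60 = 0.8 L/s.
Raw = (PIP − Pplat) / flow = (32 − 20) / 0.8 = 12.0 / 0.8 = 15.0 cmH2O·s/L.

15.0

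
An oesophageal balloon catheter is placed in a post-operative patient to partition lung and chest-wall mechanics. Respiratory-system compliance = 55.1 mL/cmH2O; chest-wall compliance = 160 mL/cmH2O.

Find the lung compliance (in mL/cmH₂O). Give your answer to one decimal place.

1/CL = 1/Crs − 1/Ccw.
1/CL = 1/55.1 − 1/160 = 0.0119.
CL = 84.034 mL/cmH2O.

84.0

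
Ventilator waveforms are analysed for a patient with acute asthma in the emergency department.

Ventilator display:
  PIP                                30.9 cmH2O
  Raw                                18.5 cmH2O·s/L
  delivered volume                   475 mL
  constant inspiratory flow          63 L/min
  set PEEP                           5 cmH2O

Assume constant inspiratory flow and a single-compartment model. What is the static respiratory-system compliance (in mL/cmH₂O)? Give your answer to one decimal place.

73.4

Flow: 63 L/min ÷ 60 = 1.05 L/s.
Equation of motion (constant flow): PIP = Vt/C + R·V̇ + PEEP.
Vt/C = PIP − R·V̇ − PEEP = 30.9 − 18.5×1.05 − 5 = 30.9 − 19.425 − 5 = 6.475 cmH2O.
C = Vt / 6.475 = 475 / 6.475 = 73.359 mL/cmH2O.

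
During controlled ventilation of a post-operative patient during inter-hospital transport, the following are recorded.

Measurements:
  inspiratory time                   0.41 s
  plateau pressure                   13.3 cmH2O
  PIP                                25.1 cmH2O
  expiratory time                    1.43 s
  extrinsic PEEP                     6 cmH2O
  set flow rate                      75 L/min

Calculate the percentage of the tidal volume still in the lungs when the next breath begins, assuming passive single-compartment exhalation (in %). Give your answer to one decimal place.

11.6

Flow: 75 L/min ÷ 60 = 1.25 L/s.
Vt = flow × Ti = 1.25 L/s × 0.41 s × 1000 mL/L = 512.5 mL.
R = (PIP − Pplat)/V̇ = (25.1 − 13.3) / 1.25 = 11.8/1.25 = 9.44 cmH2O·s/L.
C = Vt/(Pplat − PEEP) = 512.5 / (13.3 − 6) = 512.5/7.3 = 70.205 mL/cmH2O.
τ = R × C = 9.44 × 0.07021 L/cmH2O = 0.6628 s.
Fraction remaining at end-expiration = e^(−Te/τ) = e^(−1.43/0.6628) = 0.1156 → 11.56%.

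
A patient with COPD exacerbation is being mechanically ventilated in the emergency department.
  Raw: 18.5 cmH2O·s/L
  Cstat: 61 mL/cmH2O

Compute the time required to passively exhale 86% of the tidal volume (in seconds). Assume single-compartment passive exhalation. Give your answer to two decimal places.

τ = R × C = 18.5 × 61 mL/cmH2O = 18.5 × 0.061 L/cmH2O = 1.129 s.
Exhaled fraction f = 1 − e^(−t/τ) → t = −τ·ln(1 − f) = −1.129·ln(0.14) = 2.22 s.

2.22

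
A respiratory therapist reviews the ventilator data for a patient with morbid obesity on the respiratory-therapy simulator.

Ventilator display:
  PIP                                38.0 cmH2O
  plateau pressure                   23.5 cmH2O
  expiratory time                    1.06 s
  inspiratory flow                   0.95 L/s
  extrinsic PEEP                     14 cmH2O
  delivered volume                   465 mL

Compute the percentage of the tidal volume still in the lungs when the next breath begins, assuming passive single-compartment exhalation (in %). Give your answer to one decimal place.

R = (PIP − Pplat)/V̇ = (38.0 − 23.5) / 0.95 = 14.5/0.95 = 15.263 cmH2O·s/L.
C = Vt/(Pplat − PEEP) = 465.0 / (23.5 − 14) = 465.0/9.5 = 48.947 mL/cmH2O.
τ = R × C = 15.263 × 0.04895 L/cmH2O = 0.7471 s.
Fraction remaining at end-expiration = e^(−Te/τ) = e^(−1.06/0.7471) = 0.242 → 24.2%.

24.2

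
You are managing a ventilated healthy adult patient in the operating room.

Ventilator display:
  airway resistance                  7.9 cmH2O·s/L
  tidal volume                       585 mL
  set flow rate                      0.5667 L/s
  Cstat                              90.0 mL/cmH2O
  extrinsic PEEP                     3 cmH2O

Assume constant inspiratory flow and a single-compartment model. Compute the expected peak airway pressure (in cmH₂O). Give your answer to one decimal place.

14.0

Equation of motion (constant flow): PIP = Vt/C + R·V̇ + PEEP.
PIP = 585/90.0 + 7.9×0.5667 + 3 = 6.5 + 4.477 + 3 = 13.977 cmH2O.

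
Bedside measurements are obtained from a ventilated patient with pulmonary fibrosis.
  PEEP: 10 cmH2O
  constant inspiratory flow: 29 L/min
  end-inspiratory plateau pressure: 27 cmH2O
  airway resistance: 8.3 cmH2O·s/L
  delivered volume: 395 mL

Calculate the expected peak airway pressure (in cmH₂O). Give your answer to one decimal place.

31.0

Flow: 29 L/min ÷ 60 = 0.4833 L/s.
PIP = Pplat + Raw × flow = 27 + 8.3 × 0.4833 = 27 + 4.011 = 31.011 cmH2O.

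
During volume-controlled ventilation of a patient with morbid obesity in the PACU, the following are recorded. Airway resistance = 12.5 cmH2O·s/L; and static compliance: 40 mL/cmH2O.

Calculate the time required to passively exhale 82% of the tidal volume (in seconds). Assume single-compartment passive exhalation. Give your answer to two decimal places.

τ = R × C = 12.5 × 40 mL/cmH2O = 12.5 × 0.040 L/cmH2O = 0.5 s.
Exhaled fraction f = 1 − e^(−t/τ) → t = −τ·ln(1 − f) = −0.5·ln(0.18) = 0.8574 s.

0.86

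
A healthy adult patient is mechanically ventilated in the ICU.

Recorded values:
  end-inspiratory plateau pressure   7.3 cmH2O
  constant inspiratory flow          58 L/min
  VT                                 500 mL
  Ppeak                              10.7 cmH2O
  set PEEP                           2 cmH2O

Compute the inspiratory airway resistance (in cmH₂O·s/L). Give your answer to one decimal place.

3.5

Flow: 58 L/min ÷ 60 = 0.9667 L/s.
Raw = (PIP − Pplat) / flow = (10.7 − 7.3) / 0.9667 = 3.4 / 0.9667 = 3.517 cmH2O·s/L.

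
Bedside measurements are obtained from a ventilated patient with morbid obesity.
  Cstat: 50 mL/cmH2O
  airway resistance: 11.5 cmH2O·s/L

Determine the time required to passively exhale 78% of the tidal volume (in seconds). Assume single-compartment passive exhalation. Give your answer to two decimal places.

τ = R × C = 11.5 × 50 mL/cmH2O = 11.5 × 0.050 L/cmH2O = 0.575 s.
Exhaled fraction f = 1 − e^(−t/τ) → t = −τ·ln(1 − f) = −0.575·ln(0.22) = 0.8706 s.

0.87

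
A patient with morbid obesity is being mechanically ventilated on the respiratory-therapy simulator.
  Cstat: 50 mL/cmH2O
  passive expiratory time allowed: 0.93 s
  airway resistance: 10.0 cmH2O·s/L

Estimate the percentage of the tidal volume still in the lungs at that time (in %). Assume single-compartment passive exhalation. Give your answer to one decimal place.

τ = R × C = 10.0 × 50 mL/cmH2O = 10.0 × 0.050 L/cmH2O = 0.5 s.
Passive exhalation: V(t)/V₀ = e^(−t/τ) = e^(−0.93/0.5) = 0.1557.
Fraction remaining = 0.1557 → 15.57%.

15.6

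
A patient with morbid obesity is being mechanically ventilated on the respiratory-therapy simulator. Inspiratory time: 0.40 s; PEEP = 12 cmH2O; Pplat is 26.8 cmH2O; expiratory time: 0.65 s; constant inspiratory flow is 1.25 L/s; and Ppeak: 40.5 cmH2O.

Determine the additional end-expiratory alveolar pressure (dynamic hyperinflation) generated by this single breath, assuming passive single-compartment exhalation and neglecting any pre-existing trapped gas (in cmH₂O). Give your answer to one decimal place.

2.6

Vt = flow × Ti = 1.25 L/s × 0.40 s × 1000 mL/L = 500.0 mL.
R = (PIP − Pplat)/V̇ = (40.5 − 26.8) / 1.25 = 13.7/1.25 = 10.96 cmH2O·s/L.
C = Vt/(Pplat − PEEP) = 500.0 / (26.8 − 12) = 500.0/14.8 = 33.784 mL/cmH2O.
τ = R × C = 10.96 × 0.03378 L/cmH2O = 0.3702 s.
Fraction remaining = e^(−Te/τ) = e^(−0.65/0.3702) = 0.1728; trapped volume = 500.0 × 0.1728 = 86.4 mL.
Additional alveolar pressure from trapping ≈ V_trapped / C = 86.4 / 33.784 = 2.557 cmH2O.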